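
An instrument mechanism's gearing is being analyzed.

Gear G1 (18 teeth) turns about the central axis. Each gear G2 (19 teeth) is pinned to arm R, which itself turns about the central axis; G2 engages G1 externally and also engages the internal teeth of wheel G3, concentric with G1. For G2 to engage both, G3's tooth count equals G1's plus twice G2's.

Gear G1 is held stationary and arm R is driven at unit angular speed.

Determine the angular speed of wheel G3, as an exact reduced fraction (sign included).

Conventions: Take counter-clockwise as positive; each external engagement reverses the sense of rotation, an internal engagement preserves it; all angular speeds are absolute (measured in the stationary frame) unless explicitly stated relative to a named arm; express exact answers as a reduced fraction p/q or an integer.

recognized (axles ride arm R): planetary set, 18/19/56 teeth
ring teeth: 18 + 2·19 = 56
18(ω_sun−ω_arm) = −56(ω_ring−ω_arm),  ω_sun = 0, ω_arm = 1
ω_ring = 1 − (18/56)(0−1) = 37/28
exact speed ratio = 37/28

37/28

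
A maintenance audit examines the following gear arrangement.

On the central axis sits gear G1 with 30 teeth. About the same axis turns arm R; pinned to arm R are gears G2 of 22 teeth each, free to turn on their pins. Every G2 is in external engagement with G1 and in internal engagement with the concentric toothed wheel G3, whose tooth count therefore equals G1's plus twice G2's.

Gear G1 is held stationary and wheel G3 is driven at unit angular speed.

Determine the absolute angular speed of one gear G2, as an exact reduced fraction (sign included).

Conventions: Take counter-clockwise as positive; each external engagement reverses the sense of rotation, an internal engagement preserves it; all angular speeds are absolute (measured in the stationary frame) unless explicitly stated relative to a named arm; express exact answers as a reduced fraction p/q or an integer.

planetary set (30T centre, 22T on arm, 74T internal) — Willis relation
ring teeth: 30 + 2·22 = 74
30(ω_sun−ω_arm) = −74(ω_ring−ω_arm),  ω_sun = 0, ω_ring = 1
30(0−ω_arm) = −74(1−ω_arm)  ⇒  104·ω_arm = 74  ⇒  ω_arm = 37/52
sun–planet mesh: 30·(0−37/52) = −22·(ω_p−ω_arm)  ⇒  ω_p−ω_arm = 555/572
ω_p = 37/52 + 555/572 = 37/22
exact speed ratio = 37/22

37/22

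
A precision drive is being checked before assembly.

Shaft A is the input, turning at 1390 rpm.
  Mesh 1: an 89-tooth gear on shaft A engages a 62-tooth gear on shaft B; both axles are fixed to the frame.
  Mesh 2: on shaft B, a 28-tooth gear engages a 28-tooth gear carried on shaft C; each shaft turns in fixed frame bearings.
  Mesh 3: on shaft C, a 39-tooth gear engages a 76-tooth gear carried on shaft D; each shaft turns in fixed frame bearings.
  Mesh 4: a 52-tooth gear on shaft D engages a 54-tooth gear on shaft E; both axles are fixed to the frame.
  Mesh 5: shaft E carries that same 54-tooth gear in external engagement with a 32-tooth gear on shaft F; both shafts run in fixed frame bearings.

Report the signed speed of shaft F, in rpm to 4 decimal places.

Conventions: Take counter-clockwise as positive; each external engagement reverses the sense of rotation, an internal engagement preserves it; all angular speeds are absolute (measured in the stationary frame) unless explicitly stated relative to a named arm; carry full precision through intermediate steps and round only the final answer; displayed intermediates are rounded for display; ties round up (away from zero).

5-mesh fixed-axis compound train (all bearings frame-fixed)
mesh 1 [89T→62T]: ω = 1390.0000×89/62 = 1995.3226 rpm, sense flips to −
mesh 2 [28T→28T]: ω = 1995.3226×28/28 = 1995.3226 rpm, sense flips to +
mesh 3 [39T→76T]: ω = 1995.3226×39/76 = 1023.9155 rpm, sense flips to −
mesh 4 [52T→54T]: ω = 1023.9155×52/54 = 985.9927 rpm, sense flips to +
mesh 5 [54T→32T]: ω = 985.9927×54/32 = 1663.8627 rpm, sense flips to −
signed output speed = -1663.8627 rpm

-1663.8627 rpm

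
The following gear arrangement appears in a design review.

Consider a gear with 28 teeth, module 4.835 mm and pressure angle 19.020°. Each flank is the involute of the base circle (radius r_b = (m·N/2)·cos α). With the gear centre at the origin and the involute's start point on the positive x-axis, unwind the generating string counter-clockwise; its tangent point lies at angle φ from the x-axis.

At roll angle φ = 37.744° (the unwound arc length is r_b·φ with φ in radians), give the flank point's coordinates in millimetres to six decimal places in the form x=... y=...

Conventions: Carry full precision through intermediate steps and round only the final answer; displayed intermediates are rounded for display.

single-mesh involute tooth geometry (28T wheel at module 4.835)
pitch radius r_p = m·N/2 = 4.835·28/2 = 67.690000
base radius r_b = r_p·cos α = 67.690000·cos 19.020° = 63.994456
roll angle φ = 37.744° = 0.65875707 rad
x = r_b·(cos φ + φ·sin φ) = 76.409482
y = r_b·(sin φ − φ·cos φ) = 5.837568

x=76.409482 y=5.837568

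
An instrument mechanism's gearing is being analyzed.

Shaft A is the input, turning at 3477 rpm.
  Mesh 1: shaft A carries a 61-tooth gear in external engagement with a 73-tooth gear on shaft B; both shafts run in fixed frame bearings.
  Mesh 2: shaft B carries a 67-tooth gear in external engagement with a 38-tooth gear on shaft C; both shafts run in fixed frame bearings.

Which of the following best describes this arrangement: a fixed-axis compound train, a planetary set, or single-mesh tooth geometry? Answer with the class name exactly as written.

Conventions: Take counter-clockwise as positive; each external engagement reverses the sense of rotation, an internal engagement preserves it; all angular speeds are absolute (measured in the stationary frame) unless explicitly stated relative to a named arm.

fixed-axis compound train

recognized (3 fixed axles, 2 meshes): fixed-axis compound train
classification: fixed-axis compound train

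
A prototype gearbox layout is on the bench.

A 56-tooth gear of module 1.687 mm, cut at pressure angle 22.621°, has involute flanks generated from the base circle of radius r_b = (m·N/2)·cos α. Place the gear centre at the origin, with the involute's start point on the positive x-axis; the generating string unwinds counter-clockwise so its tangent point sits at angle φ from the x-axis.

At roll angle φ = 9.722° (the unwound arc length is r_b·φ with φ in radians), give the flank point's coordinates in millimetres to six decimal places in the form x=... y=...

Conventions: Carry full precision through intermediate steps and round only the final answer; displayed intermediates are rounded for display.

x=44.225278 y=0.070800

single-mesh involute tooth geometry (56T wheel at module 1.687)
pitch radius r_p = m·N/2 = 1.687·56/2 = 47.236000
base radius r_b = r_p·cos α = 47.236000·cos 22.621° = 43.602102
roll angle φ = 9.722° = 0.16968091 rad
x = r_b·(cos φ + φ·sin φ) = 44.225278
y = r_b·(sin φ − φ·cos φ) = 0.070800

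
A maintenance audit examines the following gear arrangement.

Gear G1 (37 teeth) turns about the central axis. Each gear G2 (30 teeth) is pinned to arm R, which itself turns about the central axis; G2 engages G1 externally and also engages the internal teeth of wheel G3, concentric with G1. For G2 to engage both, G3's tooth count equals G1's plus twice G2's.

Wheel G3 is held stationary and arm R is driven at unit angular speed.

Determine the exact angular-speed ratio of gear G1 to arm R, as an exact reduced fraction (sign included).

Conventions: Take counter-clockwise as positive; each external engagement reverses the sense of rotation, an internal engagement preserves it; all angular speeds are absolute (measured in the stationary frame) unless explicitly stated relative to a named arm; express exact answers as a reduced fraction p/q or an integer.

134/37

topology: planetary set — G1 37T / G2 30T / G3 97T, arm = carrier (Willis)
ring teeth: 37 + 2·30 = 97
37(ω_sun−ω_arm) = −97(ω_ring−ω_arm),  ω_ring = 0, ω_arm = 1
ω_sun = 1 − (97/37)(0−1) = 134/37
ω_out/ω_in = 134/37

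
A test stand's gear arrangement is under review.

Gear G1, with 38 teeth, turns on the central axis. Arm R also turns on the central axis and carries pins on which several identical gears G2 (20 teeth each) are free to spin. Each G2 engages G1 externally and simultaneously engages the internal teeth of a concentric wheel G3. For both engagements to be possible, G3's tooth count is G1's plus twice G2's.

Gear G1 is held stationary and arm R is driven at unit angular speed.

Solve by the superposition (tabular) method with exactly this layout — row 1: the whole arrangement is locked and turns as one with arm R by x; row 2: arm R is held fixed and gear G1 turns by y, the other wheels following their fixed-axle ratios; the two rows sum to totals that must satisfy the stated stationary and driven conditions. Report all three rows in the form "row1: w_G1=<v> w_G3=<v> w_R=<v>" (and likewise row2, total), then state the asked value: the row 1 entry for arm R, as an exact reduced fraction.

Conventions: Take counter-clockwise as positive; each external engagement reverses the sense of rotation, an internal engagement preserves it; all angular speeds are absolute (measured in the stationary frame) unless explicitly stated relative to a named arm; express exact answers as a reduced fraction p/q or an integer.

row1: w_G1=1 w_G3=1 w_R=1
row2: w_G1=-1 w_G3=19/39 w_R=0
total: w_G1=0 w_G3=58/39 w_R=1
asked value: 1

planetary set (38T centre, 20T on arm, 78T internal) — Willis relation
superposition row 1 [locked train]: every member turns x
row 2 (arm held, sun turns y): ω_ring = −(38/78)·y, ω_arm = 0
boundary: total ω_sun = x + y = 0 and total ω_arm = x = 1  ⇒  y = -1, x = 1
row 2 ring = −(38/78)·(-1) = 19/39
totals (row 1 + row 2): sun 1 + (-1) = 0, ring 1 + 19/39 = 58/39, arm 1 + 0 = 1
asked cell (row1, arm) = 1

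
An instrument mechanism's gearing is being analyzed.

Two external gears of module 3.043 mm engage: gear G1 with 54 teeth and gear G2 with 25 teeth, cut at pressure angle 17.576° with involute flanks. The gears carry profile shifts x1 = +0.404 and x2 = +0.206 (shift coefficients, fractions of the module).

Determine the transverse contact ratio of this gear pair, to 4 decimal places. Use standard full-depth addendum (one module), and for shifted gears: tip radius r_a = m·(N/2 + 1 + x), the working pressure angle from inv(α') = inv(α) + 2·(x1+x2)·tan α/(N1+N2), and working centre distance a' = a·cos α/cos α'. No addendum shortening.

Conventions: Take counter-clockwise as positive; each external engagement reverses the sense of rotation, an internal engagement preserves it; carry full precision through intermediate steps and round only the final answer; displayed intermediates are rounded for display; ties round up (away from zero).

single-mesh involute tooth geometry (54T engaging 25T at module 3.043)
base radii: r_b1 = 78.325498, r_b2 = 36.261805
tip radii: r_a1 = 86.433372, r_a2 = 41.707358
inv(α') = inv(17.576°) + 2·(+0.404+0.206)·tan α/(54+25) = 0.01489035  ⇒  α' = 19.99393°
a' = a·cos α / cos α' = 120.1985·cos 17.576°/cos 19.99393° = 121.936557
action lengths: √(r_a1²−r_b1²) = 36.549202, √(r_a2²−r_b2²) = 20.605466
base pitch p_b = π·m·cos α = 9.113585
CR = (36.549202 + 20.605466 − 121.936557·sin 19.99393°)/9.113585 = 1.696594
contact ratio ≈ 1.6966

1.6966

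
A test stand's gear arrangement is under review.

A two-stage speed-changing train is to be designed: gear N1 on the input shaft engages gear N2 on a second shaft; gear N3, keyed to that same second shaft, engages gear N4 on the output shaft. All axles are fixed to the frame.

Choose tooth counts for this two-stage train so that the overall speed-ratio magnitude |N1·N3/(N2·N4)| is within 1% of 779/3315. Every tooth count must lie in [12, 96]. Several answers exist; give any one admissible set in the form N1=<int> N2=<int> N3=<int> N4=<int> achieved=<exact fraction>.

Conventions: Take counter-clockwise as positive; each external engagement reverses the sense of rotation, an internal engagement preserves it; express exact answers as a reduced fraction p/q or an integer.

N1=19 N2=39 N3=41 N4=85 achieved=779/3315

design class (target 779/3315): fixed-axis compound train
target = 779/3315 in lowest terms: an exact hit needs N1·N3 = k·779 and N2·N4 = k·3315 for one integer k, every count in [12, 96]; additionally prefer no 1:1 stage (N1 ≠ N2, N3 ≠ N4)
k = 1: N1·N3 = 779 = 19·41, N2·N4 = 3315 = 39·85
achieved = 19·41/(39·85) = 779/3315; |achieved − target| = 0 ≤ 779/331500 ✓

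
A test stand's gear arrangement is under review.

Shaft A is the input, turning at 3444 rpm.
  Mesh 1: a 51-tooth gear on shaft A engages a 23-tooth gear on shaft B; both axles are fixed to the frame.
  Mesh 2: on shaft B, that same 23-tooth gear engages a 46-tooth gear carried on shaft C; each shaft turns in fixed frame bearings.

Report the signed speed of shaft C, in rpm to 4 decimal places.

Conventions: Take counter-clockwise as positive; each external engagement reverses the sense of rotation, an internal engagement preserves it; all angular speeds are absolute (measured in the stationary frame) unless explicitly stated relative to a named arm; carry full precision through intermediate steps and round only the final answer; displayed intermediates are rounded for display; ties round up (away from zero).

2-mesh fixed-axis compound train (all bearings frame-fixed)
mesh 1 [51T→23T]: ω = 3444.0000×51/23 = 7636.6957 rpm, sense flips to −
mesh 2 [23T→46T]: ω = 7636.6957×23/46 = 3818.3478 rpm, sense flips to +
signed output speed = +3818.3478 rpm

+3818.3478 rpm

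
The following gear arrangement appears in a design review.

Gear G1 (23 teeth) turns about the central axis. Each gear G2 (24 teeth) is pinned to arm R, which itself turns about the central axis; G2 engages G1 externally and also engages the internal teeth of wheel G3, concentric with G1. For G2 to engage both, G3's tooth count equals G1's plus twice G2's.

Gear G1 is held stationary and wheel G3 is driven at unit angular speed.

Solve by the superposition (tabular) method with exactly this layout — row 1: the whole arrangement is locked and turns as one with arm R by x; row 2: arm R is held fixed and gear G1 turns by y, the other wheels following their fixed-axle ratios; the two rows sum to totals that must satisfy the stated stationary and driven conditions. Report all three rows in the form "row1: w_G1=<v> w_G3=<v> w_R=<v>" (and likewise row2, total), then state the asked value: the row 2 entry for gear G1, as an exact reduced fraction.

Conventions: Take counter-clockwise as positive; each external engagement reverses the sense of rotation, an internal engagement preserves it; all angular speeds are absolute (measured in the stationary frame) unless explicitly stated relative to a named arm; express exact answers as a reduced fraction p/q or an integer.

row1: w_G1=71/94 w_G3=71/94 w_R=71/94
row2: w_G1=-71/94 w_G3=23/94 w_R=0
total: w_G1=0 w_G3=1 w_R=71/94
asked value: -71/94

class = planetary set [G3 = 23+2·24 = 71; Willis about the carrier]
row 1 (train locked, turned with arm): all members turn x
superposition row 2 [arm held]: sun y, ring −(23/71)·y, arm 0
boundary: total ω_sun = x + y = 0 and total ω_ring = x − (23/71)·y = 1  ⇒  y = -71/94, x = 71/94
row 2 ring = −(23/71)·(-71/94) = 23/94
totals (row 1 + row 2): sun 71/94 + (-71/94) = 0, ring 71/94 + 23/94 = 1, arm 71/94 + 0 = 71/94
asked cell (row2, sun) = -71/94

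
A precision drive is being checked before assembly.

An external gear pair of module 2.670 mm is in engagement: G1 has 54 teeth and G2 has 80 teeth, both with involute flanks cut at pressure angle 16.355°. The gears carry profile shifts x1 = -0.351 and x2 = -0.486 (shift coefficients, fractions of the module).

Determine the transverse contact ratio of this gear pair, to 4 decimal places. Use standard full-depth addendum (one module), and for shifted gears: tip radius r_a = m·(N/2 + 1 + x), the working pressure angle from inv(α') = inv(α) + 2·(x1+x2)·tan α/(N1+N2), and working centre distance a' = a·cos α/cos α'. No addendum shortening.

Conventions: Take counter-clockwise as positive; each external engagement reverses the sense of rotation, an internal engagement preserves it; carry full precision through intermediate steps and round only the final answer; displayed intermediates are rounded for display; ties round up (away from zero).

class = single-mesh tooth geometry [involute pair 54T × 80T, m = 2.670]
base radii: r_b1 = 69.172909, r_b2 = 102.478384
tip radii: r_a1 = 73.822830, r_a2 = 108.172380
inv(α') = inv(16.355°) + 2·(-0.351-0.486)·tan α/(54+80) = 0.00434808  ⇒  α' = 13.38847°
a' = a·cos α / cos α' = 178.8900·cos 16.355°/cos 13.38847° = 176.446677
action lengths: √(r_a1²−r_b1²) = 25.786021, √(r_a2²−r_b2²) = 34.632999
base pitch p_b = π·m·cos α = 8.048633
CR = (25.786021 + 34.632999 − 176.446677·sin 13.38847°)/8.048633 = 2.430525
contact ratio ≈ 2.4305

2.4305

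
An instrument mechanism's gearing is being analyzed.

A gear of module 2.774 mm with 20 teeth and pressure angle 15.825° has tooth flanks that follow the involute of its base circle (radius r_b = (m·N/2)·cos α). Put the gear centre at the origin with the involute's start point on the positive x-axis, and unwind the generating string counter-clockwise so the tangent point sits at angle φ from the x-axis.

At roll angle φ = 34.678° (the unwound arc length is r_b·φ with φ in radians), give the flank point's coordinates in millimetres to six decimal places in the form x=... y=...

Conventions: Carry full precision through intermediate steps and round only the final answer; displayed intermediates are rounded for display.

x=31.138297 y=1.901104

recognized (one wheel, involute flank): single-mesh tooth geometry, m = 2.774, N = 20
pitch radius r_p = m·N/2 = 2.774·20/2 = 27.740000
base radius r_b = r_p·cos α = 27.740000·cos 15.825° = 26.688629
roll angle φ = 34.678° = 0.60524528 rad
x = r_b·(cos φ + φ·sin φ) = 31.138297
y = r_b·(sin φ − φ·cos φ) = 1.901104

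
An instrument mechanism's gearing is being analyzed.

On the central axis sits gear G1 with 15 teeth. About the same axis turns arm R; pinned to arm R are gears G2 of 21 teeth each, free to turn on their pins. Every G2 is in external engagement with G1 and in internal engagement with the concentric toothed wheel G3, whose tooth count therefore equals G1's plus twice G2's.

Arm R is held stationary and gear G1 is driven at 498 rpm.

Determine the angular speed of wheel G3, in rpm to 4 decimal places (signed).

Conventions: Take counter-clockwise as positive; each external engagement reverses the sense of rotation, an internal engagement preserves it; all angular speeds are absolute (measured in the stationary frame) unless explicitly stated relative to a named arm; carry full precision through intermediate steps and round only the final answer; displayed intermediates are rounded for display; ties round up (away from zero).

class = planetary set [G3 = 15+2·21 = 57; Willis about the carrier]
normalise by the input: solve with ω_sun = 1, then scale by 498 rpm
ring teeth: 15 + 2·21 = 57
15(ω_sun−ω_arm) = −57(ω_ring−ω_arm),  ω_arm = 0, ω_sun = 1
ω_ring = 0 − (15/57)(1−0) = -5/19
scale: ω_ring = -5/19 × 498 rpm = -131.0526 rpm

-131.0526 rpm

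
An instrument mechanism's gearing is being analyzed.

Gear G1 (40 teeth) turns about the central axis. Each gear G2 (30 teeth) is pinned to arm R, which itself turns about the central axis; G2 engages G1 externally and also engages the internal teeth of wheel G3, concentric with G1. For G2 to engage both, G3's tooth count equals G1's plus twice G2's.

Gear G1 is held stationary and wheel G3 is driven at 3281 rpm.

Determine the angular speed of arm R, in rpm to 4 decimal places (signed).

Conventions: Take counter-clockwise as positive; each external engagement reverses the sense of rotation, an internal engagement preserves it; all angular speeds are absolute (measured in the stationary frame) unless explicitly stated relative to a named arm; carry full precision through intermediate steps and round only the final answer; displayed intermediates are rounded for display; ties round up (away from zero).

+2343.5714 rpm

topology: planetary set — G1 40T / G2 30T / G3 100T, arm = carrier (Willis)
normalise by the input: solve with ω_ring = 1, then scale by 3281 rpm
ring teeth: 40 + 2·30 = 100
40(ω_sun−ω_arm) = −100(ω_ring−ω_arm),  ω_sun = 0, ω_ring = 1
40(0−ω_arm) = −100(1−ω_arm)  ⇒  140·ω_arm = 100  ⇒  ω_arm = 5/7
scale: ω_arm = 5/7 × 3281 rpm = +2343.5714 rpm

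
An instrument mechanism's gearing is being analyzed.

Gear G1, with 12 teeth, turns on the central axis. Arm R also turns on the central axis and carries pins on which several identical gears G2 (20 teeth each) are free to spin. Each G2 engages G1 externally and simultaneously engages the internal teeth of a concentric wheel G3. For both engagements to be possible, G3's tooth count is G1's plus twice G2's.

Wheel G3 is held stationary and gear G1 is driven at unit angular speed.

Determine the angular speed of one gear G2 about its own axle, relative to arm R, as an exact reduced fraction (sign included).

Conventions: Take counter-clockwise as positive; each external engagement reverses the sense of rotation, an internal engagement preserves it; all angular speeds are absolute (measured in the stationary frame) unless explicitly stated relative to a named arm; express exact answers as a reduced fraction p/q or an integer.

topology: planetary set — G1 12T / G2 20T / G3 52T, arm = carrier (Willis)
ring teeth: 12 + 2·20 = 52
12(ω_sun−ω_arm) = −52(ω_ring−ω_arm),  ω_ring = 0, ω_sun = 1
12(1−ω_arm) = −52(0−ω_arm)  ⇒  64·ω_arm = 12  ⇒  ω_arm = 3/16
sun–planet mesh: 12·(1−3/16) = −20·(ω_p−ω_arm)  ⇒  ω_p−ω_arm = -39/80
exact speed ratio = -39/80

-39/80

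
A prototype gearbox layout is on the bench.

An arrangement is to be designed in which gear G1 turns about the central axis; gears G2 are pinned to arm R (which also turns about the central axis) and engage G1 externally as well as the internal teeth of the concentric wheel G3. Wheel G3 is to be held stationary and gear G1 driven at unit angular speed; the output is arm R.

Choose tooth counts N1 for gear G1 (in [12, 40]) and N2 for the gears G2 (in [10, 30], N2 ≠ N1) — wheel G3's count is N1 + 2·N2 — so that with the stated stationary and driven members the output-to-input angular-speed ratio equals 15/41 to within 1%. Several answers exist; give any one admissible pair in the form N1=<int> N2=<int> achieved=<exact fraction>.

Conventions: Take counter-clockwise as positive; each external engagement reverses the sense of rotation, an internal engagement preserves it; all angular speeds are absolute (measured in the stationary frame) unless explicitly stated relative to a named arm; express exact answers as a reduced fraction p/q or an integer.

topology: planetary set — design target 15/41, arm = carrier (Willis)
Willis with ω_ring = 0: ω_arm/ω_sun = N1/(N1+N3); set equal to 15/41  ⇒  N3/N1 = 1/(15/41) − 1 = 26/15
N3 = N1 + 2·N2  ⇒  N2/N1 = (N3/N1 − 1)/2 = (26/15 − 1)/2 = 11/30
smallest multiple with N1 ≥ 12 and N2 ≥ 10: k = 1  ⇒  N1 = 1·30 = 30, N2 = 1·11 = 11 (N1 ≤ 40, N2 ≤ 30, N2 ≠ N1 ✓), N3 = 30 + 2·11 = 52
check: N1/(N1+N3) with N1 = 30, N3 = 52 gives 15/41; |achieved − target| = 0 ≤ 3/820 ✓

N1=30 N2=11 achieved=15/41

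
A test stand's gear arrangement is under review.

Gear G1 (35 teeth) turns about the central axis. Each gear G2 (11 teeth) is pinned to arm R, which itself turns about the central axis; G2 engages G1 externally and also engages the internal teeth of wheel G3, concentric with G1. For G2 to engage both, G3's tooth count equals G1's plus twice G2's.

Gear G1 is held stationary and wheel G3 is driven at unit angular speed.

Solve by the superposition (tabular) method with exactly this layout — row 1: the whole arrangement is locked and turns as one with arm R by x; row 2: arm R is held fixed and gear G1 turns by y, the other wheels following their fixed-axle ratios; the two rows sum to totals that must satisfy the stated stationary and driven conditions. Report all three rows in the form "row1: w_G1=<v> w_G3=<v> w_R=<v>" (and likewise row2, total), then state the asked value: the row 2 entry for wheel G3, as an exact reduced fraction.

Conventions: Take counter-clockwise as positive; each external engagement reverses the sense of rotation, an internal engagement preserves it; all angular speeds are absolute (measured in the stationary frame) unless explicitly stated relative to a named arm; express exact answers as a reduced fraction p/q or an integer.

row1: w_G1=57/92 w_G3=57/92 w_R=57/92
row2: w_G1=-57/92 w_G3=35/92 w_R=0
total: w_G1=0 w_G3=1 w_R=57/92
asked value: 35/92

topology: planetary set — G1 35T / G2 11T / G3 57T, arm = carrier (Willis)
row 1 — lock + rotate with arm: ω_sun = ω_ring = ω_arm = x
row 2 — arm fixed, fixed-axis ratios: sun y, ring −(35/57)·y, arm 0
boundary: total ω_sun = x + y = 0 and total ω_ring = x − (35/57)·y = 1  ⇒  y = -57/92, x = 57/92
row 2 ring = −(35/57)·(-57/92) = 35/92
totals (row 1 + row 2): sun 57/92 + (-57/92) = 0, ring 57/92 + 35/92 = 1, arm 57/92 + 0 = 57/92
asked cell (row2, ring) = 35/92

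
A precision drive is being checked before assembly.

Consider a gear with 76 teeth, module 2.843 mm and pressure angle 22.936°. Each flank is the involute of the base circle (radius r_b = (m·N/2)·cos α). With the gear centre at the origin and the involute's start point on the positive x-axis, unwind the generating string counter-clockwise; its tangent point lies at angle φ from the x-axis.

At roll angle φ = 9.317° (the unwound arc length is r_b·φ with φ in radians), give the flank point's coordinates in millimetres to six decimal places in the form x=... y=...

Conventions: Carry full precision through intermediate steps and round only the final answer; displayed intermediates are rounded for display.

recognized (one wheel, involute flank): single-mesh tooth geometry, m = 2.843, N = 76
pitch radius r_p = m·N/2 = 2.843·76/2 = 108.034000
base radius r_b = r_p·cos α = 108.034000·cos 22.936° = 99.492911
roll angle φ = 9.317° = 0.16261233 rad
x = r_b·(cos φ + φ·sin φ) = 100.799662
y = r_b·(sin φ − φ·cos φ) = 0.142227

x=100.799662 y=0.142227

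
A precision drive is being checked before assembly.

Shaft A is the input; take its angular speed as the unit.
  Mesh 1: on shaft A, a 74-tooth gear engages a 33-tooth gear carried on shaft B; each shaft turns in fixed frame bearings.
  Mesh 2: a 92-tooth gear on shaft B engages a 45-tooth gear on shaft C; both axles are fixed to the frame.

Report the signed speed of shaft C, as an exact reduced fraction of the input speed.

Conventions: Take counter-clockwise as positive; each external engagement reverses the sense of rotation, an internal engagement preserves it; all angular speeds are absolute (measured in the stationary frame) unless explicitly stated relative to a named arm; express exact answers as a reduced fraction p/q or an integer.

2-mesh fixed-axis compound train (all bearings frame-fixed)
mesh 1 [74T→33T]: |ω|/ω_in = 1×74/33 = 74/33, sense flips to −
mesh 2 [92T→45T]: |ω|/ω_in = (74/33)×92/45 = 6808/1485, sense flips to +
signed output speed (× input speed) = 6808/1485

6808/1485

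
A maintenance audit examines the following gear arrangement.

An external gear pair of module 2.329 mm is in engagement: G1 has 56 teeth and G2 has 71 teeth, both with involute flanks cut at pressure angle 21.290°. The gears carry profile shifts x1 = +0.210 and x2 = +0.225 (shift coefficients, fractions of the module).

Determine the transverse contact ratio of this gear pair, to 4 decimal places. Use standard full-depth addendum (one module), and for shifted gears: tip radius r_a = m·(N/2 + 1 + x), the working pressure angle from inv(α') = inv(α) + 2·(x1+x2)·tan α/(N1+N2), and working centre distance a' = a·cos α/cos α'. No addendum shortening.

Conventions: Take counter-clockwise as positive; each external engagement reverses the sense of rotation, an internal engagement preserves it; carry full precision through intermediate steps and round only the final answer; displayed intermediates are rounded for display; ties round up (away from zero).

topology: single-mesh involute geometry — m = 2.329, 56T/71T pair
base radii: r_b1 = 60.761582, r_b2 = 77.037006
tip radii: r_a1 = 68.030090, r_a2 = 85.532525
inv(α') = inv(21.290°) + 2·(+0.210+0.225)·tan α/(56+71) = 0.02077154  ⇒  α' = 22.24880°
a' = a·cos α / cos α' = 147.8915·cos 21.290°/cos 22.24880° = 148.883173
action lengths: √(r_a1²−r_b1²) = 30.596132, √(r_a2²−r_b2²) = 37.163324
base pitch p_b = π·m·cos α = 6.817434
CR = (30.596132 + 37.163324 − 148.883173·sin 22.24880°)/6.817434 = 1.670413
contact ratio ≈ 1.6704

1.6704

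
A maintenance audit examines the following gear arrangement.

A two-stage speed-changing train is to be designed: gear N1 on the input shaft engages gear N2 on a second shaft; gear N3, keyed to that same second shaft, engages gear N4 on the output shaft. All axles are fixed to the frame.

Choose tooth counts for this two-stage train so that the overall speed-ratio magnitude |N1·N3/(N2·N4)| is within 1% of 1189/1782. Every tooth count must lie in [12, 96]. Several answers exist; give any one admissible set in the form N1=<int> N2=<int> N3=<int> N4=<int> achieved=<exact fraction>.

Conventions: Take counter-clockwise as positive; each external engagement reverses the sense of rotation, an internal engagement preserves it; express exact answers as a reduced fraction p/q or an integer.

N1=29 N2=22 N3=41 N4=81 achieved=1189/1782

class = fixed-axis compound train [2-stage, 1189/1782 wanted]
target = 1189/1782 in lowest terms: an exact hit needs N1·N3 = k·1189 and N2·N4 = k·1782 for one integer k, every count in [12, 96]; additionally prefer no 1:1 stage (N1 ≠ N2, N3 ≠ N4)
k = 1: N1·N3 = 1189 = 29·41, N2·N4 = 1782 = 22·81
achieved = 29·41/(22·81) = 1189/1782; |achieved − target| = 0 ≤ 1189/178200 ✓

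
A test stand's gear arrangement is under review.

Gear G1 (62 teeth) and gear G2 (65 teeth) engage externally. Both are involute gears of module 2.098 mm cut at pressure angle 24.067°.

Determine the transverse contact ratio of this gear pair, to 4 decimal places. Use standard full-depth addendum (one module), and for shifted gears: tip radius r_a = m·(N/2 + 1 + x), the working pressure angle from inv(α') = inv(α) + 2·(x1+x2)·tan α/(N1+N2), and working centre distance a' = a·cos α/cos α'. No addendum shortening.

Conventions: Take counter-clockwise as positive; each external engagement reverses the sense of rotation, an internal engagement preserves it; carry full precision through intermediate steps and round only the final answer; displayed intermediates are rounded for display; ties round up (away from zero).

single-mesh involute tooth geometry (62T engaging 65T at module 2.098)
base radii: r_b1 = 59.384195, r_b2 = 62.257624
tip radii: r_a1 = 67.136000, r_a2 = 70.283000
no profile shift: α' = α, a' = a
action lengths: √(r_a1²−r_b1²) = 31.317086, √(r_a2²−r_b2²) = 32.614235
base pitch p_b = π·m·cos α = 6.018095
CR = (31.317086 + 32.614235 − 133.223000·sin 24.06700°)/6.018095 = 1.595582
contact ratio ≈ 1.5956

1.5956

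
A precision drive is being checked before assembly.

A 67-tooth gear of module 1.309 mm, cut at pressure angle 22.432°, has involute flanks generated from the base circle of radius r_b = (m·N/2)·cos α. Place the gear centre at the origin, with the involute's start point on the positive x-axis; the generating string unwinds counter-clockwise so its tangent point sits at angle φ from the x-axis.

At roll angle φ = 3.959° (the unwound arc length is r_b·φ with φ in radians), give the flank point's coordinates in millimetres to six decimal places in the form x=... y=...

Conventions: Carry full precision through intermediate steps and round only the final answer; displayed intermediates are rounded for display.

single-mesh involute tooth geometry (67T wheel at module 1.309)
pitch radius r_p = m·N/2 = 1.309·67/2 = 43.851500
base radius r_b = r_p·cos α = 43.851500·cos 22.432° = 40.533391
roll angle φ = 3.959° = 0.06909759 rad
x = r_b·(cos φ + φ·sin φ) = 40.630039
y = r_b·(sin φ − φ·cos φ) = 0.004455

x=40.630039 y=0.004455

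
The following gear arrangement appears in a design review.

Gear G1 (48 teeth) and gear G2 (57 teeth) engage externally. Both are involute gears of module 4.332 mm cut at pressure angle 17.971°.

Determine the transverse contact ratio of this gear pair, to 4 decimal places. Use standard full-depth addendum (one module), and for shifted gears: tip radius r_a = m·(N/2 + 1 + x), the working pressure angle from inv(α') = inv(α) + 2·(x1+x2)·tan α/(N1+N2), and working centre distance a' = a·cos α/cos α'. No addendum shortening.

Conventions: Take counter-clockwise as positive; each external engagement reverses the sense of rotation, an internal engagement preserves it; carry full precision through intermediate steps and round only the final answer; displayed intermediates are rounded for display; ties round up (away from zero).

class = single-mesh tooth geometry [involute pair 48T × 57T, m = 4.332]
base radii: r_b1 = 98.895693, r_b2 = 117.438635
tip radii: r_a1 = 108.300000, r_a2 = 127.794000
no profile shift: α' = α, a' = a
action lengths: √(r_a1²−r_b1²) = 44.142179, √(r_a2²−r_b2²) = 50.393189
base pitch p_b = π·m·cos α = 12.945416
CR = (44.142179 + 50.393189 − 227.430000·sin 17.97100°)/12.945416 = 1.882143
contact ratio ≈ 1.8821

1.8821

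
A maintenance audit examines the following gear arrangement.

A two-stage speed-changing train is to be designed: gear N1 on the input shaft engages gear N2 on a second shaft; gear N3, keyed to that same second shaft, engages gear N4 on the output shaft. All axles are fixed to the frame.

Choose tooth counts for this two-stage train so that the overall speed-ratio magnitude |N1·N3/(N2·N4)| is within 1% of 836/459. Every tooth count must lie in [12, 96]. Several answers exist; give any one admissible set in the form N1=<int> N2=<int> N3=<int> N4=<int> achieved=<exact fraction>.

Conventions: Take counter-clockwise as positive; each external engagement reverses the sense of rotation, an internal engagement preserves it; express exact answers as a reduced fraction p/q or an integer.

class = fixed-axis compound train [2-stage, 836/459 wanted]
target = 836/459 in lowest terms: an exact hit needs N1·N3 = k·836 and N2·N4 = k·459 for one integer k, every count in [12, 96]; additionally prefer no 1:1 stage (N1 ≠ N2, N3 ≠ N4)
k = 1: N1·N3 = 836 = 19·44, N2·N4 = 459 = 17·27
achieved = 19·44/(17·27) = 836/459; |achieved − target| = 0 ≤ 209/11475 ✓

N1=19 N2=17 N3=44 N4=27 achieved=836/459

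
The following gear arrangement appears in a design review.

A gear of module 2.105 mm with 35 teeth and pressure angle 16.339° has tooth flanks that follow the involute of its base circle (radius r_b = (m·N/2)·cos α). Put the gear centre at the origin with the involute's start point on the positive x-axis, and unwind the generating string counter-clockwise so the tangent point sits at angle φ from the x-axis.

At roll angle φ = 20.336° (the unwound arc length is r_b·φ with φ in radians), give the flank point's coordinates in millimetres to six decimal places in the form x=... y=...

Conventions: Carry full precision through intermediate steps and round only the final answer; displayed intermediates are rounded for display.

recognized (one wheel, involute flank): single-mesh tooth geometry, m = 2.105, N = 35
pitch radius r_p = m·N/2 = 2.105·35/2 = 36.837500
base radius r_b = r_p·cos α = 36.837500·cos 16.339° = 35.349782
roll angle φ = 20.336° = 0.35493016 rad
x = r_b·(cos φ + φ·sin φ) = 37.506748
y = r_b·(sin φ − φ·cos φ) = 0.520251

x=37.506748 y=0.520251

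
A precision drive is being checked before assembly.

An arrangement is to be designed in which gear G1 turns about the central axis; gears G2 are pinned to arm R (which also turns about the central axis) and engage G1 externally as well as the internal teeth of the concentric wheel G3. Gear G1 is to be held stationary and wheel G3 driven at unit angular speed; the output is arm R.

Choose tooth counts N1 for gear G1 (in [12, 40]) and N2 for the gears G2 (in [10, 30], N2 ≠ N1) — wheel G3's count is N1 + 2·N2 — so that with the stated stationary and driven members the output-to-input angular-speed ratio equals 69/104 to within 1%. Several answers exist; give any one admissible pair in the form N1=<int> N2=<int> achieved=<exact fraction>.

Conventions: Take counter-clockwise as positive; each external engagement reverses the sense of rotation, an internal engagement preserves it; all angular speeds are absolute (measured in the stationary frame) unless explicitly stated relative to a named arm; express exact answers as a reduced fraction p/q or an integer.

N1=35 N2=17 achieved=69/104

design class (target 69/104): planetary set
Willis with ω_sun = 0: ω_arm/ω_ring = N3/(N1+N3); set equal to 69/104  ⇒  N3/N1 = (69/104)/(1 − 69/104) = 69/35
N3 = N1 + 2·N2  ⇒  N2/N1 = (N3/N1 − 1)/2 = (69/35 − 1)/2 = 17/35
smallest multiple with N1 ≥ 12 and N2 ≥ 10: k = 1  ⇒  N1 = 1·35 = 35, N2 = 1·17 = 17 (N1 ≤ 40, N2 ≤ 30, N2 ≠ N1 ✓), N3 = 35 + 2·17 = 69
check: N3/(N1+N3) with N1 = 35, N3 = 69 gives 69/104; |achieved − target| = 0 ≤ 69/10400 ✓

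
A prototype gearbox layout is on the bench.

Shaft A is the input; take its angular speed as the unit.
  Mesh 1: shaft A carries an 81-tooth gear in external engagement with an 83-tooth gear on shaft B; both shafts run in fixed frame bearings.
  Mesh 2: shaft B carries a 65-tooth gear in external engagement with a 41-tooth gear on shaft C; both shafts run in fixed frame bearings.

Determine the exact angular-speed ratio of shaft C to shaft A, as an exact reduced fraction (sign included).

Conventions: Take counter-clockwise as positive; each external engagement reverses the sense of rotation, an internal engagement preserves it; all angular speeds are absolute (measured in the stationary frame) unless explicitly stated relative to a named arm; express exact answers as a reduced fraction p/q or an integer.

class = fixed-axis compound train [2 meshes; 2 ratios multiply, 2 sense flips]
mesh 1 [81T→83T]: running ratio 81/83, sense −
mesh 2 [65T→41T]: running ratio 5265/3403, sense +
ω_out/ω_in = 5265/3403

5265/3403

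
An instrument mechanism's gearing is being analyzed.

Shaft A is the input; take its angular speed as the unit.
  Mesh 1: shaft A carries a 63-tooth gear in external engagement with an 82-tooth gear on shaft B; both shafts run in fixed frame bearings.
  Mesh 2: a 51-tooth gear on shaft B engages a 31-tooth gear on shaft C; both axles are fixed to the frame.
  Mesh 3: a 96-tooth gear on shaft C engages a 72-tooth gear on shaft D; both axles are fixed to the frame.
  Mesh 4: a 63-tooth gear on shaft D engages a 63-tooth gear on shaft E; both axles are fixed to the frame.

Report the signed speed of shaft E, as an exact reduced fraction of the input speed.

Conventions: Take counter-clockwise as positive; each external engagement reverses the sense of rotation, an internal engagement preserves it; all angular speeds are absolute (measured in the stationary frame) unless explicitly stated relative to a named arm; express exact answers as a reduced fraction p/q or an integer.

2142/1271

4-mesh fixed-axis compound train (all bearings frame-fixed)
mesh 1 [63T→82T]: |ω|/ω_in = 1×63/82 = 63/82, sense flips to −
mesh 2 [51T→31T]: |ω|/ω_in = (63/82)×51/31 = 3213/2542, sense flips to +
mesh 3 [96T→72T]: |ω|/ω_in = (3213/2542)×96/72 = 2142/1271, sense flips to −
mesh 4 [63T→63T]: |ω|/ω_in = (2142/1271)×63/63 = 2142/1271, sense flips to +
signed output speed (× input speed) = 2142/1271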